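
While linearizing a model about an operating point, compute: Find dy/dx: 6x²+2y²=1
Differentiate: 12x+4y·(dy/dx)=0
dy/dx=-12x/(4y)=-3·(x/y)

Answer: dy/dx=-3·(x/y)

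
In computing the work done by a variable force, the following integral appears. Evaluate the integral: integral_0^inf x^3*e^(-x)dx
This is a Gamma integral. Substitute u=1x:
integral_0^inf x^3 * e^(-x) dx=(1/1^4) integral_0^inf u^3 * e^(-u) du
=Gamma(4)/1^4=3!/1^4=6/1

Answer: 6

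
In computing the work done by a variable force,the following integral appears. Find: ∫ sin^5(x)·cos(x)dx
Let u=sin(x), du=cos(x) dx
∫ u^5 du=u^6/6+C

Answer: sin^6(x)/6+C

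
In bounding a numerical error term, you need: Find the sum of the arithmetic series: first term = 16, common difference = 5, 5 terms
Last term: a_n = 16+(5-1)·5 = 36
Sum = n(a_1+a_n)/2 = 5(16+36)/2 = 130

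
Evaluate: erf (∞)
erf(∞) = 1 (the error function converges to 1)

Answer: 1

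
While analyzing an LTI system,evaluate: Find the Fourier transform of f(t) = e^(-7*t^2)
The Fourier transform of a Gaussian e^(-a * t^2) is sqrt(pi/a) * e^(-omega^2/(4a)).
With a=7: F(omega)=sqrt(pi/7) * e^(-omega^2/28)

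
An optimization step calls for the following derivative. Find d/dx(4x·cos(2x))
Product rule: (fg)'=f'g+fg'
f=4x, f'=4
g=cos(2x), g'=-2·sin(2x)

Answer: 4·cos(2x)-8x·sin(2x)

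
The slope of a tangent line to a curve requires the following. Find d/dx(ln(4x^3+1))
Chain rule: d/dx[ln(u)] = u'/u where u = 4x^3+1
u' = 12x^2

Answer: (12x^2)/(4x^3+1)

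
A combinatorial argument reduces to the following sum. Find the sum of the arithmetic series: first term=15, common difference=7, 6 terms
Last term: a_n=15 + (6 - 1)·7=50
Sum=n(a_1 + a_n)/2=6(15 + 50)/2=195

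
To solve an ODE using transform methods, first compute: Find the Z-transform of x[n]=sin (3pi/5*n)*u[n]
Z{sin(w0 * n) * u[n]}=z * sin(w0)/(z^2 - 2z * cos(w0) + 1)
With w0=3pi/5: X(z)=z * sin(3pi/5)/(z^2 - 2z * cos(3pi/5) + 1)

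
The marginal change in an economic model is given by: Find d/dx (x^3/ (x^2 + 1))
Quotient rule: (f/g)'=(f'g - fg')/g²
f=x^3, f'=3x^2
g=x^2 + 1, g'=2x

Answer: (3x^2·(x^2 + 1) - 2x^4)/(x^2 + 1)²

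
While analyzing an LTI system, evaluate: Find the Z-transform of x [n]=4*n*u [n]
Z{n*u[n]} = z/(z-1)^2
By linearity: Z{4*n*u[n]} = 4z/(z-1)^2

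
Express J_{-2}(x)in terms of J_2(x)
For integer n: J_{-n}(x)=(-1)^n J_n(x)
With n=2: J_{-2}(x)=(-1)^2 J_2(x)=J_2(x)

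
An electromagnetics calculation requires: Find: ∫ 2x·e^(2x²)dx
Let u=2x², du=4x dx
∫ (1/2)e^u du=e^u/2 + C

Answer: e^(2x²)/2 + C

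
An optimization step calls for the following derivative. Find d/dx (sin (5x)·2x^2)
Product rule: (fg)' = f'g+fg'
f = sin(5x), f' = 5·cos(5x)
g = 2x^2, g' = 4x

Answer: 10·cos(5x)·x^2+4·sin(5x)·x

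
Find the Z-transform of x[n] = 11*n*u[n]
Z{n * u[n]}=z/(z-1)^2
By linearity: Z{11 * n * u[n]}=11z/(z-1)^2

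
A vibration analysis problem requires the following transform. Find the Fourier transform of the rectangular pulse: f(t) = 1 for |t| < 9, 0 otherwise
F(omega) = integral from -9 to 9 of e^(-j*omega*t) dt
= 2*sin(9*omega)/omega = 18*sinc(9*omega/pi)

Answer: 2*sin(9*omega)/omega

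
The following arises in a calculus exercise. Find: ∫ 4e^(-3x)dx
Since d/dx[e^(-3x)] = -3e^(-3x), we get -4/3 e^(-3x)+C

Answer: (-4/3)e^(-3x)+C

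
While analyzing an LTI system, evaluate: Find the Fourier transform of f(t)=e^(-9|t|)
Using the standard pair: F{e^(-a|t|)} = 2a/(a^2 + omega^2)
With a = 9: F(omega) = 18/(81 + omega^2)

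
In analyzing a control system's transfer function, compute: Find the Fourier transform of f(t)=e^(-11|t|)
Using the standard pair: F{e^(-a|t|)} = 2a/(a^2 + omega^2)
With a = 11: F(omega) = 22/(121 + omega^2)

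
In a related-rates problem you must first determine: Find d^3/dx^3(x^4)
Apply power rule 3 times:
d^1: 4x^3
d^2: 12x^2
d^3: 24x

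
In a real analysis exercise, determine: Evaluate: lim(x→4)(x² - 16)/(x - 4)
Factor: (x² - 16) = (x-4)(x + 4)
Cancel (x-4): lim(x→4) (x + 4) = 8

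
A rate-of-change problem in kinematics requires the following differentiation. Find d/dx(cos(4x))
Chain rule: d/dx[cos(u)]=-sin(u)·u' where u=4x
u'=4

Answer: -4·sin(4x)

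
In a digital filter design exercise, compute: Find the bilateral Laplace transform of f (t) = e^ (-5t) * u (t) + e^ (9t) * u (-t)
For e^(-5t)*u(t): L=1/(s + 5), Re(s) > -5
For e^(9t)*u(-t): L=-1/(s-9), Re(s) < 9
Combined: F(s)=1/(s + 5) - 1/(s-9), -5 < Re(s) < 9

Answer: 1/(s + 5) - 1/(s-9), ROC: -5 < Re(s) < 9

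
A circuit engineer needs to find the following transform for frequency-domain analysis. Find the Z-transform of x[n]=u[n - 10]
Using the time-shift property: Z{u[n-10]} = z^(-10)*z/(z-1)
= z^(-9)/(z-1)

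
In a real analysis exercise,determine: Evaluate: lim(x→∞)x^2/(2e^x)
Apply L'Hôpital 2 times (∞/∞ each time):
Eventually get 2!/(2e^x) → 0

Answer: 0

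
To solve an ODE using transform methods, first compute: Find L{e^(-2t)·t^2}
First shifting: L{e^(at)f(t)}=F(s-a)
L{t^2}=2/s^3
Shift s → s + 2: 2/(s + 2)^3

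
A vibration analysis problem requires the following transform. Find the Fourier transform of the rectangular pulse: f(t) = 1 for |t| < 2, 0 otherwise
F(omega) = integral from -2 to 2 of e^(-j * omega * t) dt
= 2 * sin(2 * omega)/omega = 4 * sinc(2 * omega/pi)

Answer: 2 * sin(2 * omega)/omega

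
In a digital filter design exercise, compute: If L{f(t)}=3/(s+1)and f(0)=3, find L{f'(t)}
L{f'(t)}=s·F(s) - f(0)=3s/(s+1)-3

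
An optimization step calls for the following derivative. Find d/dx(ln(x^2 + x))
Chain rule: d/dx[ln(u)]=u'/u where u=x^2 + x
u'=2x + 1

Answer: (2x + 1)/(x^2 + x)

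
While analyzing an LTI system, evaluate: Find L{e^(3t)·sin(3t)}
First shifting: L{e^(at)f(t)}=F(s-a)
L{sin(3t)}=3/(s² + 9)
Shift: 3/((s-3)² + 9)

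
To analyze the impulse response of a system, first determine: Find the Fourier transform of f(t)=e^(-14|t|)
Using the standard pair: F{e^(-a|t|)} = 2a/(a^2 + omega^2)
With a = 14: F(omega) = 28/(196 + omega^2)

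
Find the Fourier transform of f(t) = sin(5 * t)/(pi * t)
sin(W*t)/(pi*t)=(W/pi)*sinc(W*t/pi) is the impulse response of the ideal low-pass filter with cutoff W (here W=5).
Its Fourier transform is a rectangular function:
F(omega)=1 for |omega| < 5, 0 otherwise

Answer: rect(omega/10) [i.e., 1 for |omega| < 5, 0 otherwise]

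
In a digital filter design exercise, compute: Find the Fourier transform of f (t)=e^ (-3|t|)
Using the standard pair: F{e^(-a|t|)} = 2a/(a^2 + omega^2)
With a = 3: F(omega) = 6/(9 + omega^2)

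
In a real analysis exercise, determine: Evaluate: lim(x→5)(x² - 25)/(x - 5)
Factor: (x² - 25) = (x-5)(x + 5)
Cancel (x-5): lim(x→5) (x + 5) = 10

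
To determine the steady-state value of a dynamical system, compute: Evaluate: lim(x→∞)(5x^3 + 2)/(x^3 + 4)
Divide numerator and denominator by x^3:
lim (5+2/x^3)/(1+4/x^3) = 5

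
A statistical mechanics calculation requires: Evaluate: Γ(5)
Γ(n)=(n-1)! for positive integers
Γ(5)=4!=24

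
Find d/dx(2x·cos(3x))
Product rule: (fg)'=f'g + fg'
f=2x, f'=2
g=cos(3x), g'=-3·sin(3x)

Answer: 2·cos(3x) - 6x·sin(3x)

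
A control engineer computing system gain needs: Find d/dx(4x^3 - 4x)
Power rule: d/dx(ax^n) = n·a·x^(n-1)
Term by term: 12·x^2-4

Answer: 12x^2-4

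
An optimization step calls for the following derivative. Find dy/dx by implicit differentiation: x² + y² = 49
Differentiate both sides: 2x+2y·(dy/dx) = 0
Solve: dy/dx = -2x/(2y) = -x/y

Answer: dy/dx = -x/y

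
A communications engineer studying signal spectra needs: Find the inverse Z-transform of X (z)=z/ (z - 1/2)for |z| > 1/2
Standard pair: z/(z-a) <-> a^n*u[n] for causal signals
With a=1/2: x[n]=(1/2)^n*u[n]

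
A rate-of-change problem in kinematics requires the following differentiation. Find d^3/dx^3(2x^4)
Apply power rule 3 times:
d^1: 8x^3
d^2: 24x^2
d^3: 48x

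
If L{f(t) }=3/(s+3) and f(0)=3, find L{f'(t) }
L{f'(t)} = s·F(s) - f(0) = 3s/(s + 3) - 3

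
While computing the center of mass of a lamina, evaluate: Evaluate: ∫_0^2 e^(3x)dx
Antiderivative: (1/3)e^(3x)
Evaluate: (1/3)(e^6 - 1)

Answer: (e^6 - 1)/3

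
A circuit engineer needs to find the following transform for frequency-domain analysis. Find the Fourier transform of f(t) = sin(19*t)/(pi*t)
sin(W * t)/(pi * t) = (W/pi) * sinc(W * t/pi) is the impulse response of the ideal low-pass filter with cutoff W (here W = 19).
Its Fourier transform is a rectangular function:
F(omega) = 1 for |omega| < 19, 0 otherwise

Answer: rect(omega/38) [i.e., 1 for |omega| < 19, 0 otherwise]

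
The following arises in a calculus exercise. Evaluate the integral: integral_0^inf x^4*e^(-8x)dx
This is a Gamma integral. Substitute u = 8x (du = 8 dx):
integral_0^inf x^4 * e^(-8x) dx = (1/8^5) integral_0^inf u^4 * e^(-u) du
= Gamma(5)/8^5 = 4!/8^5 = 24/32768

Answer: 3/4096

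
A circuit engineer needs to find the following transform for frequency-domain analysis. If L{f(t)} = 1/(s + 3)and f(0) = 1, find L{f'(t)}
L{f'(t)}=s·F(s) - f(0)=s/(s+3)-1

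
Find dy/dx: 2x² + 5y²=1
Differentiate: 4x+10y·(dy/dx) = 0
dy/dx = -4x/(10y) = -(2/5)·(x/y)

Answer: dy/dx = -(2/5)·(x/y)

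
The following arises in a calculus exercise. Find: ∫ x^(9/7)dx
Power rule: ∫ x^(9/7) dx = x^(16/7)/(16/7)+C

Answer: (7/16)·x^(16/7)+C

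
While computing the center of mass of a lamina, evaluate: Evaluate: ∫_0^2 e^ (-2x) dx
Antiderivative: (1/(-2))e^(-2x)
Evaluate: (1/(-2))(e^-4 - 1)

Answer: (e^-4 - 1)/(-2)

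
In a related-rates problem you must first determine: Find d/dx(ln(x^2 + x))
Chain rule: d/dx[ln(u)] = u'/u where u = x^2 + x
u' = 2x + 1

Answer: (2x + 1)/(x^2 + x)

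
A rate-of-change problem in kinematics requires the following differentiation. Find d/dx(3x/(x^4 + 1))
Quotient rule: (f/g)' = (f'g - fg')/g²
f = 3x, f' = 3
g = x^4+1, g' = 4x^3

Answer: (3·(x^4+1)-12x^4)/(x^4+1)²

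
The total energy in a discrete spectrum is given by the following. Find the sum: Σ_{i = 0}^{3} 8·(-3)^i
Geometric series: S = a(1 - r^n)/(1 - r)
a = 8, r = -3, n = 4
S = 8(1-81)/4 = -160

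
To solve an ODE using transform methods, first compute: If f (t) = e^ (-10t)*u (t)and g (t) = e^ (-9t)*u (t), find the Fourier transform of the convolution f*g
By the convolution theorem: F{f * g}=F(omega) * G(omega)
F(omega)=1/(10 + j * omega), G(omega)=1/(9 + j * omega)
F{f * g}=1/((10 + j * omega)(9 + j * omega))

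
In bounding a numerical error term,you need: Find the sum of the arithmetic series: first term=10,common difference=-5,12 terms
Last term: a_n = 10+(12-1)·-5 = -45
Sum = n(a_1+a_n)/2 = 12(10+(-45))/2 = -210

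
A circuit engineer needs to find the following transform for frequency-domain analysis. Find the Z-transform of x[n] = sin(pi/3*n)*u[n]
Z{sin(w0*n)*u[n]}=z*sin(w0)/(z^2 - 2z*cos(w0) + 1)
With w0=pi/3: X(z)=z*sin(pi/3)/(z^2 - 2z*cos(pi/3) + 1)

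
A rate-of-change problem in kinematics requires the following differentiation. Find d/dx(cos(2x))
Chain rule: d/dx[cos(u)]=-sin(u)·u' where u=2x
u'=2

Answer: -2·sin(2x)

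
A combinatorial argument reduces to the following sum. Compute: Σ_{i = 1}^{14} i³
Using formula: Σ i^3 = [n(n+1)/2]² = [14·15/2]² = 11025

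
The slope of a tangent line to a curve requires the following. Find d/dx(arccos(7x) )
d/dx[arccos(u)] = -u'/√(1-u²), u = 7x, u' = 7

Answer: -7/√(1 - 49x²)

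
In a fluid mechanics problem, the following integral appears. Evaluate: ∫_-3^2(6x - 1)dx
Step 1: Find antiderivative F(x) = 3x^2 - x
Step 2: F(2) - F(-3) = 10 - (30) = -20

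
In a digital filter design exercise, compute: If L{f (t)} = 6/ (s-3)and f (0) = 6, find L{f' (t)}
L{f'(t)}=s·F(s) - f(0)=6s/(s-3) - 6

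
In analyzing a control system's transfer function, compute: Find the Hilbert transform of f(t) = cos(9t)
The Hilbert transform shifts each frequency component by -pi/2.
H{cos(wt)}=sin(wt)
With w=9: H{cos(9t)}=sin(9t)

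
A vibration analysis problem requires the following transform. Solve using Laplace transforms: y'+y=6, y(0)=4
Take L of both sides: sY(s) - 4 + Y(s)=6/s
Y(s)(s + 1)=6/s + 4
Y(s)=6/(s(s + 1)) + 4/(s + 1)
Partial fractions: 6/(s(s + 1))=6/s - 6/(s + 1)
So Y(s)=6/s - 2/(s + 1)
Inverse transform (L^(-1){1/s}=1, L^(-1){1/(s + 1)}=e^(-t)):

Answer: y(t)=6 - 2·e^(-t)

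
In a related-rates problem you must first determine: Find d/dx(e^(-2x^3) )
Chain rule: d/dx[e^u]=e^u · u' where u=-2x^3
u'=-6x^2

Answer: -6x^2·e^(-2x^3)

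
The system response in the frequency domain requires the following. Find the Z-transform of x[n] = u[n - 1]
Using the time-shift property: Z{u[n-1]} = z^(-1)*z/(z-1)
= z^(0)/(z-1)

Answer: 1/(z-1)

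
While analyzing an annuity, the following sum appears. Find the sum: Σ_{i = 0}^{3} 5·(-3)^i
Geometric series: S=a(1 - r^n)/(1 - r)
a=5, r=-3, n=4
S=5(1 - 81)/4=-100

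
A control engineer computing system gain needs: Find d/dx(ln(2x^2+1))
Chain rule: d/dx[ln(u)]=u'/u where u=2x^2+1
u'=4x

Answer: (4x)/(2x^2+1)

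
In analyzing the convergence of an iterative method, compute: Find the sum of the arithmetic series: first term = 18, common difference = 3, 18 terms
Last term: a_n = 18 + (18 - 1)·3 = 69
Sum = n(a_1 + a_n)/2 = 18(18 + 69)/2 = 783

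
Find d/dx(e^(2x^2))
Chain rule: d/dx[e^u] = e^u · u' where u = 2x^2
u' = 4x

Answer: 4x·e^(2x^2)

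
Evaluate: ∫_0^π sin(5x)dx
Antiderivative: -cos(5x)/5
Evaluate at bounds: [-cos(5·π)/5] - [-cos(5·0)/5]
=(-(-1)+(1))/5=2/5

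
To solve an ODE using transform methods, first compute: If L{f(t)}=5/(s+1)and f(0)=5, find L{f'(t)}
L{f'(t)} = s·F(s) - f(0) = 5s/(s + 1) - 5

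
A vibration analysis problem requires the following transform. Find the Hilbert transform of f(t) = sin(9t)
The Hilbert transform shifts each frequency component by -pi/2.
H{sin(wt)}=-cos(wt)
With w=9: H{sin(9t)}=-cos(9t)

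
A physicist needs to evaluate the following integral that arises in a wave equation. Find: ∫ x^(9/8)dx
Power rule: ∫ x^(9/8) dx=x^(17/8)/(17/8)+C

Answer: (8/17)·x^(17/8)+C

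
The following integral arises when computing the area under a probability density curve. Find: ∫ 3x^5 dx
Using power rule: ∫ 3x^5 dx = 3/6 x^6+C = (1/2)x^6+C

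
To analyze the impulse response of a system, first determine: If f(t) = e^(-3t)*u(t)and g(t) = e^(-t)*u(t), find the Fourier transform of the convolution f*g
By the convolution theorem: F{f * g} = F(omega) * G(omega)
F(omega) = 1/(3+j * omega), G(omega) = 1/(1+j * omega)
F{f * g} = 1/((3+j * omega)(1+j * omega))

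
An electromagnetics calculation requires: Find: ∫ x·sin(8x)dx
By parts: u=x, dv=sin(8x) dx
du=dx, v=-cos(8x)/8
=-x·cos(8x)/8+sin(8x)/8²+C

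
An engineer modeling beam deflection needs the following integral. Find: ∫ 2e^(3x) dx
Since d/dx[e^(3x)] = 3e^(3x), we get 2/3 e^(3x) + C

Answer: (2/3)e^(3x) + C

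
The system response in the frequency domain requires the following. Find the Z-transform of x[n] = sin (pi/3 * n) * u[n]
Z{sin(w0*n)*u[n]}=z*sin(w0)/(z^2 - 2z*cos(w0) + 1)
With w0=pi/3: X(z)=z*sin(pi/3)/(z^2 - 2z*cos(pi/3) + 1)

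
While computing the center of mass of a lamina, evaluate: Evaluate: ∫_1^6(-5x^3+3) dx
Step 1: Find antiderivative F(x)=(-5/4)x^4 + 3x
Step 2: F(6) - F(1)=-1602 - (7/4)=-6415/4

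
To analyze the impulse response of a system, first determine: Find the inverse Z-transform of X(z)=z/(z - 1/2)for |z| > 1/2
Standard pair: z/(z-a) <-> a^n * u[n] for causal signals
With a = 1/2: x[n] = (1/2)^n * u[n]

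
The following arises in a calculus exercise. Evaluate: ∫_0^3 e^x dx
Antiderivative: e^x
Evaluate: (e^3-1)

Answer: e^3-1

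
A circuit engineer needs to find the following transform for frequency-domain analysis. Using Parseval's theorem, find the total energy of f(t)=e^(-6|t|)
Parseval's theorem: E = integral |f(t)|^2 dt = (1/2pi) integral |F(omega)|^2 domega
E = integral_{-inf}^{inf} e^(-12|t|) dt = 2 * integral_0^inf e^(-12t) dt = 2/(2 * 6) = 1/6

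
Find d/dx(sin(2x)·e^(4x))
Product rule: (fg)' = f'g+fg'
f = sin(2x), f' = 2·cos(2x)
g = e^(4x), g' = 4·e^(4x)

Answer: 2·cos(2x)·e^(4x)+4·sin(2x)·e^(4x)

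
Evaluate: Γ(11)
Γ(n)=(n-1)! for positive integers
Γ(11)=10!=3628800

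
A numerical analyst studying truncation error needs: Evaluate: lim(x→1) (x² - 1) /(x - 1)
Factor: (x² - 1)=(x-1)(x+1)
Cancel (x-1): lim(x→1) (x+1)=2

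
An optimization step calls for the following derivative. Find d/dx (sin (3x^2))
Chain rule: d/dx[sin(u)]=cos(u)·u' where u=3x^2
u'=6x

Answer: 6x·cos(3x^2)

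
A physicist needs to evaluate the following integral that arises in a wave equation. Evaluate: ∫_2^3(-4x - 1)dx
Step 1: Find antiderivative F(x)=-2x^2 - x
Step 2: F(3) - F(2)=-21 - (-10)=-11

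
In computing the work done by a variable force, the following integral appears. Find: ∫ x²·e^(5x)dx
Integration by parts twice:
First: u=x², dv=e^(5x) dx => x²e^(5x)/5 - (2/5)∫ xe^(5x) dx
Second (∫ xe^(5x) dx): xe^(5x)/5 - e^(5x)/25
Combining: e^(5x)(x²/5 - 2x/25 + 2/125) + C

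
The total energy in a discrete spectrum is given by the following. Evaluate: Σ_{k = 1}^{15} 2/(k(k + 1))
Partial fractions: 2/(k(k + 1))=2/k - 2/(k + 1)
Telescoping sum: 2(1 - 1/16)=2·15/16

Answer: 15/8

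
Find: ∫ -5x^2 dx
Using power rule: ∫ -5x^2 dx = -5/3 x^3 + C = (-5/3)x^3 + C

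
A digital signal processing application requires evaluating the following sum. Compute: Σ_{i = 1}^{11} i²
Using formula: Σ i^2=n(n+1)(2n+1)/6=11·12·23/6=506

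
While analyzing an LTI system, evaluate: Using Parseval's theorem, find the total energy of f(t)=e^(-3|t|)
Parseval's theorem: E=integral |f(t)|^2 dt=(1/2pi) integral |F(omega)|^2 domega
E=integral_{-inf}^{inf} e^(-6|t|) dt=2 * integral_0^inf e^(-6t) dt=2/(2 * 3)=1/3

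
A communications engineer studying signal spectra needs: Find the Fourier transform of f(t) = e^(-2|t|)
Using the standard pair: F{e^(-a|t|)}=2a/(a^2 + omega^2)
With a=2: F(omega)=4/(4 + omega^2)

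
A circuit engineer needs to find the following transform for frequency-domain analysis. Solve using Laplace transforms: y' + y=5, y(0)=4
Take L of both sides: sY(s)-4+Y(s)=5/s
Y(s)(s+1)=5/s+4
Y(s)=5/(s(s+1))+4/(s+1)
Partial fractions: 5/(s(s+1))=5/s - 5/(s+1)
So Y(s)=5/s - 1/(s+1)
Inverse transform (L^(-1){1/s}=1, L^(-1){1/(s+1)}=e^(-t)):

Answer: y(t)=5 - e^(-t)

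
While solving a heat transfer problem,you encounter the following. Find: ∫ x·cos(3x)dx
By parts: u=x, dv=cos(3x) dx
du=dx, v=sin(3x)/3
=x·sin(3x)/3 + cos(3x)/3² + C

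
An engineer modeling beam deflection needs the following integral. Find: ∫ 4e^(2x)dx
Since d/dx[e^(2x)]=2e^(2x), we get 2 e^(2x)+C

Answer: 2e^(2x)+C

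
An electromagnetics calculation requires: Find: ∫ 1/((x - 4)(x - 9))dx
Partial fractions: 1/((x-4)(x-9))=A/(x-4) + B/(x-9)
A=-1/5, B=1/5
∫ [-1/5· 1/(x-4) + 1/5· 1/(x-9)] dx
=(1/5)[ln|x-9| - ln|x-4|] + C

Answer: (1/5)·ln|(x-9)/(x-4)| + C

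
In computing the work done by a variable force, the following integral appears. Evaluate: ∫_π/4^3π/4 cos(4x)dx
Antiderivative: sin(4x)/4
Evaluate at bounds: [sin(4·3π/4)/4] - [sin(4·π/4)/4]
=((0) - (0))/4=0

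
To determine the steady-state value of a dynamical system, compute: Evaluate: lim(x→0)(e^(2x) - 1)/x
L'Hôpital (0/0): lim 2e^(2x)/1 = 2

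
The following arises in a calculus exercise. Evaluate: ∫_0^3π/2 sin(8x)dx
Antiderivative: -cos(8x)/8
Evaluate at bounds: [-cos(8·3π/2)/8] - [-cos(8·0)/8]
= (-(1) + (1))/8 = 0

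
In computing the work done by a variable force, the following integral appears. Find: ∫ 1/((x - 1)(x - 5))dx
Partial fractions: 1/((x-1)(x-5))=A/(x-1) + B/(x-5)
A=-1/4, B=1/4
∫ [-1/4· 1/(x-1) + 1/4· 1/(x-5)] dx
=(1/4)[ln|x-5| - ln|x-1|] + C

Answer: (1/4)·ln|(x-5)/(x-1)| + C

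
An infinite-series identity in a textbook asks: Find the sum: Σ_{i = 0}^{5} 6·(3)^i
Geometric series: S = a(1 - r^n)/(1 - r)
a = 6, r = 3, n = 6
S = 6(1 - 729)/-2 = 2184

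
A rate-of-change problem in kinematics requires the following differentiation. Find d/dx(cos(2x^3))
Chain rule: d/dx[cos(u)] = -sin(u)·u' where u = 2x^3
u' = 6x^2

Answer: -6x^2·sin(2x^3)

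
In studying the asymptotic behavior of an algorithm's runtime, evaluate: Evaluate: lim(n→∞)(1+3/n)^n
This is the definition of e^3: lim(1+3/n)^n = e^3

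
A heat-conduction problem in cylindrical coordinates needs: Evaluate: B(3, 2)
B(x,y)=Γ(x)Γ(y)/Γ(x + y)=(x-1)!(y-1)!/(x + y-1)!
B(3,2)=2!·1!/4!=1/12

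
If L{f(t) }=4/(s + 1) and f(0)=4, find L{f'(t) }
L{f'(t)}=s·F(s) - f(0)=4s/(s + 1) - 4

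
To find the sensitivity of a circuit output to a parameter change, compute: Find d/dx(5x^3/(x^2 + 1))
Quotient rule: (f/g)' = (f'g - fg')/g²
f = 5x^3, f' = 15x^2
g = x^2 + 1, g' = 2x

Answer: (15x^2·(x^2 + 1) - 10x^4)/(x^2 + 1)²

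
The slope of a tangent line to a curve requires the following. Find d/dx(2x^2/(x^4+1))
Quotient rule: (f/g)' = (f'g - fg')/g²
f = 2x^2, f' = 4x
g = x^4+1, g' = 4x^3

Answer: (4x·(x^4+1)-8x^5)/(x^4+1)²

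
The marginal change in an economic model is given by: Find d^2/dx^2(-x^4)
Apply power rule 2 times:
d^1: -4x^3
d^2: -12x^2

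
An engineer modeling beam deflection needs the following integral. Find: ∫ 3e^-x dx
Since d/dx[e^-x]=- e^-x, we get -3e^-x+C

Answer: -3e^-x+C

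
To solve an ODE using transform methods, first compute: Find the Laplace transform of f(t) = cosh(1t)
L{cosh(at)} = s/(s²-a²)
L{cosh(1t)} = s/(s²-1)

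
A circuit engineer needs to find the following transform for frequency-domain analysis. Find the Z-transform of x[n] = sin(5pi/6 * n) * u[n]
Z{sin(w0 * n) * u[n]}=z * sin(w0)/(z^2-2z * cos(w0)+1)
With w0=5pi/6: X(z)=z * sin(5pi/6)/(z^2-2z * cos(5pi/6)+1)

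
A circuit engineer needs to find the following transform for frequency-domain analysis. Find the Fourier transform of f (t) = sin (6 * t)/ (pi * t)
sin(W*t)/(pi*t) = (W/pi)*sinc(W*t/pi) is the impulse response of the ideal low-pass filter with cutoff W (here W = 6).
Its Fourier transform is a rectangular function:
F(omega) = 1 for |omega| < 6, 0 otherwise

Answer: rect(omega/12) [i.e., 1 for |omega| < 6, 0 otherwise]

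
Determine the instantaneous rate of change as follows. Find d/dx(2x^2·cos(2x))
Product rule: (fg)' = f'g + fg'
f = 2x^2, f' = 4x
g = cos(2x), g' = -2·sin(2x)

Answer: 4x·cos(2x) - 4x^2·sin(2x)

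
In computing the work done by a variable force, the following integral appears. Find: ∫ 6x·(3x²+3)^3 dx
Let u=3x² + 3, du=6x dx
∫ u^3 du=u^4/4 + C

Answer: (3x² + 3)^4/4 + C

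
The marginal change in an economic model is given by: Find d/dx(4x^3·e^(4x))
Product rule: (fg)' = f'g + fg'
f = 4x^3, f' = 12x^2
g = e^(4x), g' = 4·e^(4x)

Answer: 12x^2·e^(4x) + 16x^3·e^(4x)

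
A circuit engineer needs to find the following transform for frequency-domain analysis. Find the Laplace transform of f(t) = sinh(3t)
L{sinh(at)} = a/(s²-a²)
L{sinh(3t)} = 3/(s²-9)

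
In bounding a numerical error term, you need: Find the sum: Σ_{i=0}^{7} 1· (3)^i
Geometric series: S=a(1 - r^n)/(1 - r)
a=1, r=3, n=8
S=1(1-6561)/-2=3280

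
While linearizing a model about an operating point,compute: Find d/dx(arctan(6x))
d/dx[arctan(u)]=u'/(1+u²), u=6x, u'=6

Answer: 6/(1+36x²)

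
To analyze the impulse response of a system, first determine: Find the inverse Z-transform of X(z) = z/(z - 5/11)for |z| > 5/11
Standard pair: z/(z-a) <-> a^n*u[n] for causal signals
With a = 5/11: x[n] = (5/11)^n*u[n]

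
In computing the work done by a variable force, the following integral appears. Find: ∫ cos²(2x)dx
Using identity cos²(u) = (1 + cos(2u))/2:
∫ (1 + cos(4x))/2 dx = x/2 + sin(4x)/8 + C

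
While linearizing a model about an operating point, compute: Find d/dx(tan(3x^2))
Chain rule: d/dx[tan(u)] = sec²(u)·u' where u = 3x^2
u' = 6x

Answer: 6x·sec²(3x^2)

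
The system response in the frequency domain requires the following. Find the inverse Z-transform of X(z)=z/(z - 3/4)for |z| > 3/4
Standard pair: z/(z-a) <-> a^n*u[n] for causal signals
With a=3/4: x[n]=(3/4)^n*u[n]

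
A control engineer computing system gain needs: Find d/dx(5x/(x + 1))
Quotient rule: (f/g)'=(f'g - fg')/g²
f=5x, f'=5
g=x + 1, g'=1

Answer: (5·(x + 1) - 5x)/(x + 1)²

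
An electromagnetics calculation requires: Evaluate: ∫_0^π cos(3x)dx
Antiderivative: sin(3x)/3
Evaluate at bounds: [sin(3·π)/3] - [sin(3·0)/3]
=((0) - (0))/3=0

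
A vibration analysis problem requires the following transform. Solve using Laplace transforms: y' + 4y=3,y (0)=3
Take L of both sides: sY(s)-3+4Y(s)=3/s
Y(s)(s+4)=3/s+3
Y(s)=3/(s(s+4))+3/(s+4)
Partial fractions: 3/(s(s+4))=(3/4)/s - (3/4)/(s+4)
So Y(s)=(3/4)/s+(9/4)/(s+4)
Inverse transform (L^(-1){1/s}=1, L^(-1){1/(s+4)}=e^(-4t)):

Answer: y(t)=3/4+(9/4)·e^(-4t)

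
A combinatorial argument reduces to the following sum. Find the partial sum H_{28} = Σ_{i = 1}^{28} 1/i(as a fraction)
H_28 = 1+1/2+1/3+...+1/28
= 315404588903/80313433200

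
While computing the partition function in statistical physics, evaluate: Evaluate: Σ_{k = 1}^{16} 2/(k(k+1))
Partial fractions: 2/(k(k + 1))=2/k - 2/(k + 1)
Telescoping sum: 2(1 - 1/17)=2·16/17

Answer: 32/17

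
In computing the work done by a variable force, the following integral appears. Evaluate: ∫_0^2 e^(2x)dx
Antiderivative: (1/2)e^(2x)
Evaluate: (1/2)(e^4-1)

Answer: (e^4-1)/2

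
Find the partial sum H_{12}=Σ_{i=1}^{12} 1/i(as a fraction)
H_12=1 + 1/2 + 1/3 + ... + 1/12
=86021/27720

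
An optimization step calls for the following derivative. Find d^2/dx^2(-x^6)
Apply power rule 2 times:
d^1: -6x^5
d^2: -30x^4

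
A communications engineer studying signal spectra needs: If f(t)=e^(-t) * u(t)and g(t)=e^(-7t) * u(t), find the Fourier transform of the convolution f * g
By the convolution theorem: F{f * g} = F(omega) * G(omega)
F(omega) = 1/(1+j * omega), G(omega) = 1/(7+j * omega)
F{f * g} = 1/((1+j * omega)(7+j * omega))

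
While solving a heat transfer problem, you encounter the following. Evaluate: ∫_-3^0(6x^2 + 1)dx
Step 1: Find antiderivative F(x) = 2x^3+x
Step 2: F(0) - F(-3) = 0 - (-57) = 57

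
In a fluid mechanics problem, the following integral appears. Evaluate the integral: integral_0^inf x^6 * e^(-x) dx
This is a Gamma integral. Substitute u=1x:
integral_0^inf x^6 * e^(-x) dx=(1/1^7) integral_0^inf u^6 * e^(-u) du
=Gamma(7)/1^7=6!/1^7=720/1

Answer: 720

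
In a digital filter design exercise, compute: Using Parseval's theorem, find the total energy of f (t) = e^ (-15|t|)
Parseval's theorem: E=integral |f(t)|^2 dt=(1/2pi) integral |F(omega)|^2 domega
E=integral_{-inf}^{inf} e^(-30|t|) dt=2*integral_0^inf e^(-30t) dt=2/(2*15)=1/15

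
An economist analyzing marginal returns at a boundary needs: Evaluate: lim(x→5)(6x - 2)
Polynomial is continuous, so substitute x = 5:
6·5 - 2 = 28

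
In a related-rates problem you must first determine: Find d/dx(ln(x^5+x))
Chain rule: d/dx[ln(u)]=u'/u where u=x^5+x
u'=5x^4+1

Answer: (5x^4+1)/(x^5+x)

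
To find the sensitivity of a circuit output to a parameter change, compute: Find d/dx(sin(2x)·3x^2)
Product rule: (fg)' = f'g + fg'
f = sin(2x), f' = 2·cos(2x)
g = 3x^2, g' = 6x

Answer: 6·cos(2x)·x^2 + 6·sin(2x)·x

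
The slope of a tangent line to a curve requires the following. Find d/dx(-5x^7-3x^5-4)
Power rule: d/dx(ax^n)=n·a·x^(n-1)
Term by term: -35·x^6 - 15·x^4

Answer: -35x^6 - 15x^4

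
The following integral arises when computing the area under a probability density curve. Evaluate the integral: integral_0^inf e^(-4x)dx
integral_0^inf e^(-4x) dx=[-1/4 * e^(-4x)]_0^inf
=0 - (-1/4)=1/4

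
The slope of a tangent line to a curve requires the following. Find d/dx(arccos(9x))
d/dx[arccos(u)] = -u'/√(1-u²), u = 9x, u' = 9

Answer: -9/√(1-81x²)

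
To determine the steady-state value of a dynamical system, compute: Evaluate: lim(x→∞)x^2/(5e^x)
Apply L'Hôpital 2 times (∞/∞ each time):
Eventually get 2!/(5e^x) → 0

Answer: 0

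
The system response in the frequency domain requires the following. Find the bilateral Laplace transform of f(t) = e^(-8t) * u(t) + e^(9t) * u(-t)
For e^(-8t)*u(t): L=1/(s + 8), Re(s) > -8
For e^(9t)*u(-t): L=-1/(s-9), Re(s) < 9
Combined: F(s)=1/(s + 8) - 1/(s-9), -8 < Re(s) < 9

Answer: 1/(s + 8) - 1/(s-9), ROC: -8 < Re(s) < 9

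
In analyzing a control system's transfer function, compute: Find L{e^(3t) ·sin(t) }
First shifting: L{e^(at)f(t)} = F(s-a)
L{sin(t)} = 1/(s²+1)
Shift: 1/((s-3)²+1)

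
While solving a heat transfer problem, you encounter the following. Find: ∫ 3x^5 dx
Using power rule: ∫ 3x^5 dx = 3/6 x^6 + C = (1/2)x^6 + C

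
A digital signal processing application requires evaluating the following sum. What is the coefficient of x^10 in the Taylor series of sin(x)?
sin(x) has only odd powers. Coefficient of x^10 = 0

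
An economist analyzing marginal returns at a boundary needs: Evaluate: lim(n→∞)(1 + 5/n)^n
This is the definition of e^5: lim(1+5/n)^n=e^5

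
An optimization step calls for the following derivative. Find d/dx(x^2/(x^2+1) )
Quotient rule: (f/g)'=(f'g - fg')/g²
f=x^2, f'=2x
g=x^2+1, g'=2x

Answer: (2x·(x^2+1)-2x^3)/(x^2+1)²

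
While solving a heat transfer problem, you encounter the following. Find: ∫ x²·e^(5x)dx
Integration by parts twice:
First: u = x², dv = e^(5x) dx => x²e^(5x)/5 - (2/5)∫ xe^(5x) dx
Second (∫ xe^(5x) dx): xe^(5x)/5 - e^(5x)/25
Combining: e^(5x)(x²/5-2x/25+2/125)+C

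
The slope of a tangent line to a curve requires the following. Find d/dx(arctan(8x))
d/dx[arctan(u)]=u'/(1+u²), u=8x, u'=8

Answer: 8/(1+64x²)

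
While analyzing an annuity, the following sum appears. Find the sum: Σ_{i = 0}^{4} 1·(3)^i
Geometric series: S=a(1 - r^n)/(1 - r)
a=1, r=3, n=5
S=1(1 - 243)/-2=121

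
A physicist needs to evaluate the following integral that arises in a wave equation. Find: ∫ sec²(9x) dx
Since d/dx[tan(9x)] = 9sec²(9x), integral = tan(9x)/9+C

Answer: (1/9)tan(9x)+C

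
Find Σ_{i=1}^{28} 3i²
= 3·n(n+1)(2n+1)/6 = 3·28·29·57/6 = 23142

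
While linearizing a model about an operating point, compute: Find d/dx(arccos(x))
d/dx[arccos(u)] = -u'/√(1-u²), u = x, u' = 1

Answer: -1/√(1-x²)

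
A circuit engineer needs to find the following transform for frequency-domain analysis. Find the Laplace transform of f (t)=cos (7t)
L{cos(wt)} = s/(s²+w²)
L{cos(7t)} = s/(s²+49)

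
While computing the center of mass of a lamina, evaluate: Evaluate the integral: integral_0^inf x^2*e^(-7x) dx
This is a Gamma integral. Substitute u=7x (du=7 dx):
integral_0^inf x^2 * e^(-7x) dx=(1/7^3) integral_0^inf u^2 * e^(-u) du
=Gamma(3)/7^3=2!/7^3=2/343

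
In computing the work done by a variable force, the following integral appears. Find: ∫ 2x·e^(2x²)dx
Let u = 2x², du = 4x dx
∫ (1/2)e^u du = e^u/2+C

Answer: e^(2x²)/2+C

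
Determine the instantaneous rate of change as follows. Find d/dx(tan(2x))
Chain rule: d/dx[tan(u)]=sec²(u)·u' where u=2x
u'=2

Answer: 2·sec²(2x)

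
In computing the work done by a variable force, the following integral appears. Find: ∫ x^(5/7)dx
Power rule: ∫ x^(5/7) dx = x^(12/7)/(12/7) + C

Answer: (7/12)·x^(12/7) + C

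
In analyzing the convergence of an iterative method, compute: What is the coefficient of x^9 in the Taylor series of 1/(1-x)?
1/(1-x) = Σ x^n for |x|<1
All coefficients are 1

Answer: 1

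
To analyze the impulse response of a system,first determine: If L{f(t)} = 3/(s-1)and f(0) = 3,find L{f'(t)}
L{f'(t)} = s·F(s) - f(0) = 3s/(s-1) - 3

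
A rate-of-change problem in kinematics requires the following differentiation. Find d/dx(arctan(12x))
d/dx[arctan(u)] = u'/(1 + u²), u = 12x, u' = 12

Answer: 12/(1 + 144x²)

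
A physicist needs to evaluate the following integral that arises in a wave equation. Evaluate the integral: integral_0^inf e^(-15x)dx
integral_0^inf e^(-15x) dx=[-1/15 * e^(-15x)]_0^inf
=0 - (-1/15)=1/15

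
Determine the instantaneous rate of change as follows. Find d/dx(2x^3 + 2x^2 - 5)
Power rule: d/dx(ax^n) = n·a·x^(n-1)
Term by term: 6·x^2 + 4·x

Answer: 6x^2 + 4x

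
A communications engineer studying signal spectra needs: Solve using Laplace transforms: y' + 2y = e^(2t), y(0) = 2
Take L: sY - 2+2Y=1/(s-2)
Y(s+2)=1/(s-2)+2
Y=1/((s-2)(s+2))+2/(s+2)
Partial fractions: 1/((s-2)(s+2))=(1/4)/(s-2) - (1/4)/(s+2)
So Y=(1/4)/(s-2)+(7/4)/(s+2)
Inverse Laplace transform (L^(-1){1/(s-2)}=e^(2t), L^(-1){1/(s+2)}=e^(-2t)):

Answer: y(t)=(1/4)·e^(2t)+(7/4)·e^(-2t)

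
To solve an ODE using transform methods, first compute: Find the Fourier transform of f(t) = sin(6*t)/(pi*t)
sin(W*t)/(pi*t)=(W/pi)*sinc(W*t/pi) is the impulse response of the ideal low-pass filter with cutoff W (here W=6).
Its Fourier transform is a rectangular function:
F(omega)=1 for |omega| < 6, 0 otherwise

Answer: rect(omega/12) [i.e., 1 for |omega| < 6, 0 otherwise]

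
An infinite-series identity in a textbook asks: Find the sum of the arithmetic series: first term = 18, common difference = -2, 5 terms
Last term: a_n = 18 + (5 - 1)·-2 = 10
Sum = n(a_1 + a_n)/2 = 5(18 + 10)/2 = 70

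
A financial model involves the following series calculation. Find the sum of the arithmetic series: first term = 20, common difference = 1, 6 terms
Last term: a_n=20+(6-1)·1=25
Sum=n(a_1+a_n)/2=6(20+25)/2=135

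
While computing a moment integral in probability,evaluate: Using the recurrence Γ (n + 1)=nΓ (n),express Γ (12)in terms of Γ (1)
Γ(12) = 11Γ(11) = 11·10Γ(10) = ... = 11!·Γ(1) = 39916800·Γ(1)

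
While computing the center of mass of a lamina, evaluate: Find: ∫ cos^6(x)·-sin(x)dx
Let u=cos(x), du=-sin(x) dx
∫ u^6 du=u^7/7+C

Answer: cos^7(x)/7+C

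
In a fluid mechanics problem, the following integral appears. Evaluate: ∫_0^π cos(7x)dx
Antiderivative: sin(7x)/7
Evaluate at bounds: [sin(7·π)/7] - [sin(7·0)/7]
= ((0) - (0))/7 = 0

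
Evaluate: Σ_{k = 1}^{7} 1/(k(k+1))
Partial fractions: 1/(k(k + 1))=1/k - 1/(k + 1)
Telescoping sum: 1(1 - 1/8)=1·7/8

Answer: 7/8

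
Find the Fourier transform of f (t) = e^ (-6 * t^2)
The Fourier transform of a Gaussian e^(-a * t^2) is sqrt(pi/a) * e^(-omega^2/(4a)).
With a=6: F(omega)=sqrt(pi/6) * e^(-omega^2/24)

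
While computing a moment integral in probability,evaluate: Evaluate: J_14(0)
J_n(0) = 0 for all n > 0 (Bessel function of first kind)
J_14(0) = 0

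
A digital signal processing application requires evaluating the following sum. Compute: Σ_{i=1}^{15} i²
Using formula: Σ i^2 = n(n+1)(2n+1)/6 = 15·16·31/6 = 1240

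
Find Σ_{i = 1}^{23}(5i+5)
= 5·Σ i + 5·23 = 5·276 + 115 = 1495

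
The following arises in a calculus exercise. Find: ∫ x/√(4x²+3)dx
Let u = 4x² + 3, du = 8x dx
∫ (1/8)·u^(-1/2) du = √u/4 + C

Answer: √(4x² + 3)/4 + C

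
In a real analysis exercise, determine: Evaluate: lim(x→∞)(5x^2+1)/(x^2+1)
Divide numerator and denominator by x^2:
lim (5 + 1/x^2)/(1 + 1/x^2) = 5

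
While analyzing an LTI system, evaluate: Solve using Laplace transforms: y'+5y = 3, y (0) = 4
Take L of both sides: sY(s)-4+5Y(s)=3/s
Y(s)(s+5)=3/s+4
Y(s)=3/(s(s+5))+4/(s+5)
Partial fractions: 3/(s(s+5))=(3/5)/s - (3/5)/(s+5)
So Y(s)=(3/5)/s+(17/5)/(s+5)
Inverse transform (L^(-1){1/s}=1, L^(-1){1/(s+5)}=e^(-5t)):

Answer: y(t)=3/5+(17/5)·e^(-5t)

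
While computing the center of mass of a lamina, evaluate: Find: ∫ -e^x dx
Since d/dx[e^x]=+ e^x, we get -1e^x + C

Answer: -e^x + C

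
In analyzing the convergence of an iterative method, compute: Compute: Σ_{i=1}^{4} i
Using formula: Σ i^1 = n(n+1)/2 = 4·5/2 = 10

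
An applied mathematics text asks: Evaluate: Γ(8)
Γ(n) = (n-1)! for positive integers
Γ(8) = 7! = 5040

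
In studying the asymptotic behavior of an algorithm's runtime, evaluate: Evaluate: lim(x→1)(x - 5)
Polynomial is continuous, so substitute x = 1:
1·1 - 5 = -4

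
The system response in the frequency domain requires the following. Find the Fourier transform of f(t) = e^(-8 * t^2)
The Fourier transform of a Gaussian e^(-a * t^2) is sqrt(pi/a) * e^(-omega^2/(4a)).
With a = 8: F(omega) = sqrt(pi/8) * e^(-omega^2/32)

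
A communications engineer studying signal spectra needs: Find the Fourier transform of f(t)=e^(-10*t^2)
The Fourier transform of a Gaussian e^(-a * t^2) is sqrt(pi/a) * e^(-omega^2/(4a)).
With a=10: F(omega)=sqrt(pi/10) * e^(-omega^2/40)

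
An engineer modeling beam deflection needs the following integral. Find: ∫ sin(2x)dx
Using substitution u=2x: ∫ sin(u) du/2=-cos(u)/2 + C

Answer: (-1/2)cos(2x) + C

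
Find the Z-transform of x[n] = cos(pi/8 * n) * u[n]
Z{cos(w0*n)*u[n]}=z(z - cos(w0))/(z^2 - 2z*cos(w0) + 1)
With w0=pi/8: X(z)=z(z - cos(pi/8))/(z^2 - 2z*cos(pi/8) + 1)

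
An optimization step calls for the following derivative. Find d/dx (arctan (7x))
d/dx[arctan(u)] = u'/(1 + u²), u = 7x, u' = 7

Answer: 7/(1 + 49x²)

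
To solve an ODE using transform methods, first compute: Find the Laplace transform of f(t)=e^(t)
L{e^(at)} = 1/(s-a)
L{e^(t)} = 1/(s-1)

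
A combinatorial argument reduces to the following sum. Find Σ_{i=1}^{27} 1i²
=1·n(n + 1)(2n + 1)/6=1·27·28·55/6=6930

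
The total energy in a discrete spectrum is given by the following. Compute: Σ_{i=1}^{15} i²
Using formula: Σ i^2=n(n+1)(2n+1)/6=15·16·31/6=1240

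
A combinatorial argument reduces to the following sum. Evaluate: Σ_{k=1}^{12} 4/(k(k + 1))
Partial fractions: 4/(k(k + 1)) = 4/k - 4/(k + 1)
Telescoping sum: 4(1 - 1/13) = 4·12/13

Answer: 48/13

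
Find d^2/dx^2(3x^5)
Apply power rule 2 times:
d^1: 15x^4
d^2: 60x^3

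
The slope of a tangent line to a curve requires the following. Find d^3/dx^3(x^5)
Apply power rule 3 times:
d^1: 5x^4
d^2: 20x^3
d^3: 60x^2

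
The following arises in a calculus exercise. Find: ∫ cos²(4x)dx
Using identity cos²(u)=(1 + cos(2u))/2:
∫ (1 + cos(8x))/2 dx=x/2 + sin(8x)/16 + C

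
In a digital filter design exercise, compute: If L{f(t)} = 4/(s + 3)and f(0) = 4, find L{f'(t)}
L{f'(t)}=s·F(s) - f(0)=4s/(s + 3) - 4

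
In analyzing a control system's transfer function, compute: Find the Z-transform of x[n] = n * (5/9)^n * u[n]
Using the property Z{n * a^n * u[n]}=az/(z-a)^2
With a=5/9: X(z)=(5/9)z/(z - 5/9)^2, |z| > 5/9

Answer: (5/9)z/(z - 5/9)^2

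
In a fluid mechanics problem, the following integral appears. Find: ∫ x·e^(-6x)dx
Integration by parts: u = x, dv = e^(-6x) dx
du = dx, v = e^(-6x)/(-6)
= x·e^(-6x)/(-6) - ∫ e^(-6x)/(-6) dx
= x·e^(-6x)/(-6) - e^(-6x)/36+C

Answer: e^(-6x)(x/(-6)-1/36)+C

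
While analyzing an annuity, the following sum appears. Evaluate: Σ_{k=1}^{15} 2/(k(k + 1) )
Partial fractions: 2/(k(k+1)) = 2/k - 2/(k+1)
Telescoping sum: 2(1-1/16) = 2·15/16

Answer: 15/8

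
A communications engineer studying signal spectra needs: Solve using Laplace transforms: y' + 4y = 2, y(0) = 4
Take L of both sides: sY(s)-4+4Y(s) = 2/s
Y(s)(s+4) = 2/s+4
Y(s) = 2/(s(s+4))+4/(s+4)
Partial fractions: 2/(s(s+4)) = (1/2)/s - (1/2)/(s+4)
So Y(s) = (1/2)/s+(7/2)/(s+4)
Inverse transform (L^(-1){1/s} = 1, L^(-1){1/(s+4)} = e^(-4t)):

Answer: y(t) = 1/2+(7/2)·e^(-4t)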